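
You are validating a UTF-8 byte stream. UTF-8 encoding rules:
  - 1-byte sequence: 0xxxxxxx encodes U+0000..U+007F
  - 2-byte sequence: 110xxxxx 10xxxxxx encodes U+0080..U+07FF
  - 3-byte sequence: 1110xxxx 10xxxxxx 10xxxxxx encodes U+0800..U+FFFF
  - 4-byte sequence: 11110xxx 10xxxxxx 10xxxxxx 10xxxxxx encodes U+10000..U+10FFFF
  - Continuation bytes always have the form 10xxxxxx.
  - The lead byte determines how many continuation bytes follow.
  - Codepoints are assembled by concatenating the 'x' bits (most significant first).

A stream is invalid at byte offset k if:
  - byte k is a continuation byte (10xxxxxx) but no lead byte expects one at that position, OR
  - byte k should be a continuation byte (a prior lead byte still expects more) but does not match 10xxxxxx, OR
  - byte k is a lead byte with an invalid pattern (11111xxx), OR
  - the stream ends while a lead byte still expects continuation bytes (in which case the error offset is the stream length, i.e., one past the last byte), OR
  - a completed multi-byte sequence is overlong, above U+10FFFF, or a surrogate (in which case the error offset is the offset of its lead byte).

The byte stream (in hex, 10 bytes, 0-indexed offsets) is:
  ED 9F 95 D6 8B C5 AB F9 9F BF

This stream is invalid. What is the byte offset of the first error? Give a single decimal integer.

Byte[0]=ED: 3-byte lead, need 2 cont bytes. acc=0xD
Byte[1]=9F: continuation. acc=(acc<<6)|0x1F=0x35F
Byte[2]=95: continuation. acc=(acc<<6)|0x15=0xD7D5
Completed: cp=U+D7D5 (starts at byte 0)
Byte[3]=D6: 2-byte lead, need 1 cont bytes. acc=0x16
Byte[4]=8B: continuation. acc=(acc<<6)|0x0B=0x58B
Completed: cp=U+058B (starts at byte 3)
Byte[5]=C5: 2-byte lead, need 1 cont bytes. acc=0x5
Byte[6]=AB: continuation. acc=(acc<<6)|0x2B=0x16B
Completed: cp=U+016B (starts at byte 5)
Byte[7]=F9: INVALID lead byte (not 0xxx/110x/1110/11110)

Answer: 7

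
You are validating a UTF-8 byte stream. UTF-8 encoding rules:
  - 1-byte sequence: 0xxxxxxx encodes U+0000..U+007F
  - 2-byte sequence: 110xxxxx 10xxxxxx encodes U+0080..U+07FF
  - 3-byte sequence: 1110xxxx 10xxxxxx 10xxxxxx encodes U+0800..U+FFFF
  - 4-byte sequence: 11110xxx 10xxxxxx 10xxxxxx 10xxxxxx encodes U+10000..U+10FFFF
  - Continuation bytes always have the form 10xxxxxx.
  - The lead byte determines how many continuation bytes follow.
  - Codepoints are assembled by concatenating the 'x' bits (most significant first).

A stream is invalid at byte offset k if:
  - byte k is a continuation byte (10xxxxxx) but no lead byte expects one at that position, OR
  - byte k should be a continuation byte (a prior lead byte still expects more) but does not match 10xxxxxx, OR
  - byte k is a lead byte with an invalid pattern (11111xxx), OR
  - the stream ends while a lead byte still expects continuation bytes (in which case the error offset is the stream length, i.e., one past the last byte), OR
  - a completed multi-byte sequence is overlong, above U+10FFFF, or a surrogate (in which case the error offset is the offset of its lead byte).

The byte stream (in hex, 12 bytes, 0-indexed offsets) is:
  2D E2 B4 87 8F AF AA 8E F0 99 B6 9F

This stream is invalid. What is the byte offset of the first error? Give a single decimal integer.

Byte[0]=2D: 1-byte ASCII. cp=U+002D
Byte[1]=E2: 3-byte lead, need 2 cont bytes. acc=0x2
Byte[2]=B4: continuation. acc=(acc<<6)|0x34=0xB4
Byte[3]=87: continuation. acc=(acc<<6)|0x07=0x2D07
Completed: cp=U+2D07 (starts at byte 1)
Byte[4]=8F: INVALID lead byte (not 0xxx/110x/1110/11110)

Answer: 4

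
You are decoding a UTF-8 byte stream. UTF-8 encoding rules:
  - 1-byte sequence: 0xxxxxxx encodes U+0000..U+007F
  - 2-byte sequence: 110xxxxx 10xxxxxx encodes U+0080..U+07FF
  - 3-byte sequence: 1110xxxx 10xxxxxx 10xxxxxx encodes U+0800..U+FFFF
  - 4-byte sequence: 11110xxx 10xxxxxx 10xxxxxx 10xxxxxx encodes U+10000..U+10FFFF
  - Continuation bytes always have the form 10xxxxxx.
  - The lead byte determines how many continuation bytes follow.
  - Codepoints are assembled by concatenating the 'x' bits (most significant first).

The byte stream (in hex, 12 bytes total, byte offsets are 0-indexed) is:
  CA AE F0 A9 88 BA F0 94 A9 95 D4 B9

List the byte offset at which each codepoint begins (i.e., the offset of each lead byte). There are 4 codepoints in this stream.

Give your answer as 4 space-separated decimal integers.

Byte[0]=CA: 2-byte lead, need 1 cont bytes. acc=0xA
Byte[1]=AE: continuation. acc=(acc<<6)|0x2E=0x2AE
Completed: cp=U+02AE (starts at byte 0)
Byte[2]=F0: 4-byte lead, need 3 cont bytes. acc=0x0
Byte[3]=A9: continuation. acc=(acc<<6)|0x29=0x29
Byte[4]=88: continuation. acc=(acc<<6)|0x08=0xA48
Byte[5]=BA: continuation. acc=(acc<<6)|0x3A=0x2923A
Completed: cp=U+2923A (starts at byte 2)
Byte[6]=F0: 4-byte lead, need 3 cont bytes. acc=0x0
Byte[7]=94: continuation. acc=(acc<<6)|0x14=0x14
Byte[8]=A9: continuation. acc=(acc<<6)|0x29=0x529
Byte[9]=95: continuation. acc=(acc<<6)|0x15=0x14A55
Completed: cp=U+14A55 (starts at byte 6)
Byte[10]=D4: 2-byte lead, need 1 cont bytes. acc=0x14
Byte[11]=B9: continuation. acc=(acc<<6)|0x39=0x539
Completed: cp=U+0539 (starts at byte 10)

Answer: 0 2 6 10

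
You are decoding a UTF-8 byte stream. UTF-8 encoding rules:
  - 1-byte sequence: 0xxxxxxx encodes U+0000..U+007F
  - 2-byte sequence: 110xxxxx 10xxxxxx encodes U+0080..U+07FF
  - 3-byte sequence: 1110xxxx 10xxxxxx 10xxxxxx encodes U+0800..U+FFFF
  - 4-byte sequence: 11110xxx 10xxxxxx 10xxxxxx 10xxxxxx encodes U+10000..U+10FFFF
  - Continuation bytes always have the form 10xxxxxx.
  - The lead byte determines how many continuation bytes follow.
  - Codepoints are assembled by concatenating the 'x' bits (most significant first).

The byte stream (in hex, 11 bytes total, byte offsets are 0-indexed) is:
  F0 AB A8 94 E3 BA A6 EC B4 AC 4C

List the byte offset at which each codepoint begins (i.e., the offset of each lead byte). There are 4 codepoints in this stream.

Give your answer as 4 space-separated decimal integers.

Answer: 0 4 7 10

Derivation:
Byte[0]=F0: 4-byte lead, need 3 cont bytes. acc=0x0
Byte[1]=AB: continuation. acc=(acc<<6)|0x2B=0x2B
Byte[2]=A8: continuation. acc=(acc<<6)|0x28=0xAE8
Byte[3]=94: continuation. acc=(acc<<6)|0x14=0x2BA14
Completed: cp=U+2BA14 (starts at byte 0)
Byte[4]=E3: 3-byte lead, need 2 cont bytes. acc=0x3
Byte[5]=BA: continuation. acc=(acc<<6)|0x3A=0xFA
Byte[6]=A6: continuation. acc=(acc<<6)|0x26=0x3EA6
Completed: cp=U+3EA6 (starts at byte 4)
Byte[7]=EC: 3-byte lead, need 2 cont bytes. acc=0xC
Byte[8]=B4: continuation. acc=(acc<<6)|0x34=0x334
Byte[9]=AC: continuation. acc=(acc<<6)|0x2C=0xCD2C
Completed: cp=U+CD2C (starts at byte 7)
Byte[10]=4C: 1-byte ASCII. cp=U+004C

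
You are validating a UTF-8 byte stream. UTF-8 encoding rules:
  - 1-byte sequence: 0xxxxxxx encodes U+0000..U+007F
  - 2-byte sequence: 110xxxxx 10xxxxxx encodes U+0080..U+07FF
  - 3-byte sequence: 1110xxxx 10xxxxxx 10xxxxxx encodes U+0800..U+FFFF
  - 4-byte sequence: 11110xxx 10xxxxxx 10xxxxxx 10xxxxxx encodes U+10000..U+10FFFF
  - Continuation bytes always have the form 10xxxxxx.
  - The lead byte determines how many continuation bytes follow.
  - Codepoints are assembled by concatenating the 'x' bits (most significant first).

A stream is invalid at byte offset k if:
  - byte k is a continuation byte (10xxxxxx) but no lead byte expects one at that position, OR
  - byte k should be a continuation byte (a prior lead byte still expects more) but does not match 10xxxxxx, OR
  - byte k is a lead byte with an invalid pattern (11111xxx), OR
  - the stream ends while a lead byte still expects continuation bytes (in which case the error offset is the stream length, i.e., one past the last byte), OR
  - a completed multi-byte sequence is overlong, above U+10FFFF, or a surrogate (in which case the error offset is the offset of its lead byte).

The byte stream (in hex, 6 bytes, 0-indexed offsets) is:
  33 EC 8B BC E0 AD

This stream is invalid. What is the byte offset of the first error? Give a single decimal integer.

Answer: 6

Derivation:
Byte[0]=33: 1-byte ASCII. cp=U+0033
Byte[1]=EC: 3-byte lead, need 2 cont bytes. acc=0xC
Byte[2]=8B: continuation. acc=(acc<<6)|0x0B=0x30B
Byte[3]=BC: continuation. acc=(acc<<6)|0x3C=0xC2FC
Completed: cp=U+C2FC (starts at byte 1)
Byte[4]=E0: 3-byte lead, need 2 cont bytes. acc=0x0
Byte[5]=AD: continuation. acc=(acc<<6)|0x2D=0x2D
Byte[6]: stream ended, expected continuation. INVALID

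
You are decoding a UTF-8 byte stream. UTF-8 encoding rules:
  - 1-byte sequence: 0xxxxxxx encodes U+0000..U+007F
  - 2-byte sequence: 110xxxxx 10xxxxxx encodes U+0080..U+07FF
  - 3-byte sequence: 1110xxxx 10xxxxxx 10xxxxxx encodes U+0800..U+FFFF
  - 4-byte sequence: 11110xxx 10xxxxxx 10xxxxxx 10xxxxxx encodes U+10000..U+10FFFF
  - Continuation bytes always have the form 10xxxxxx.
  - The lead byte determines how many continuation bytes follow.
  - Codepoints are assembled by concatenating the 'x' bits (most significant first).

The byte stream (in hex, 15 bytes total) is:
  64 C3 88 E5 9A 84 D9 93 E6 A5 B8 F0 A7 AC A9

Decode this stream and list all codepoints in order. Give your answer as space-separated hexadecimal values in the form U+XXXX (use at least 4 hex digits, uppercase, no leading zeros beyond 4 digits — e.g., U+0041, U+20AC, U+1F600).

Answer: U+0064 U+00C8 U+5684 U+0653 U+6978 U+27B29

Derivation:
Byte[0]=64: 1-byte ASCII. cp=U+0064
Byte[1]=C3: 2-byte lead, need 1 cont bytes. acc=0x3
Byte[2]=88: continuation. acc=(acc<<6)|0x08=0xC8
Completed: cp=U+00C8 (starts at byte 1)
Byte[3]=E5: 3-byte lead, need 2 cont bytes. acc=0x5
Byte[4]=9A: continuation. acc=(acc<<6)|0x1A=0x15A
Byte[5]=84: continuation. acc=(acc<<6)|0x04=0x5684
Completed: cp=U+5684 (starts at byte 3)
Byte[6]=D9: 2-byte lead, need 1 cont bytes. acc=0x19
Byte[7]=93: continuation. acc=(acc<<6)|0x13=0x653
Completed: cp=U+0653 (starts at byte 6)
Byte[8]=E6: 3-byte lead, need 2 cont bytes. acc=0x6
Byte[9]=A5: continuation. acc=(acc<<6)|0x25=0x1A5
Byte[10]=B8: continuation. acc=(acc<<6)|0x38=0x6978
Completed: cp=U+6978 (starts at byte 8)
Byte[11]=F0: 4-byte lead, need 3 cont bytes. acc=0x0
Byte[12]=A7: continuation. acc=(acc<<6)|0x27=0x27
Byte[13]=AC: continuation. acc=(acc<<6)|0x2C=0x9EC
Byte[14]=A9: continuation. acc=(acc<<6)|0x29=0x27B29
Completed: cp=U+27B29 (starts at byte 11)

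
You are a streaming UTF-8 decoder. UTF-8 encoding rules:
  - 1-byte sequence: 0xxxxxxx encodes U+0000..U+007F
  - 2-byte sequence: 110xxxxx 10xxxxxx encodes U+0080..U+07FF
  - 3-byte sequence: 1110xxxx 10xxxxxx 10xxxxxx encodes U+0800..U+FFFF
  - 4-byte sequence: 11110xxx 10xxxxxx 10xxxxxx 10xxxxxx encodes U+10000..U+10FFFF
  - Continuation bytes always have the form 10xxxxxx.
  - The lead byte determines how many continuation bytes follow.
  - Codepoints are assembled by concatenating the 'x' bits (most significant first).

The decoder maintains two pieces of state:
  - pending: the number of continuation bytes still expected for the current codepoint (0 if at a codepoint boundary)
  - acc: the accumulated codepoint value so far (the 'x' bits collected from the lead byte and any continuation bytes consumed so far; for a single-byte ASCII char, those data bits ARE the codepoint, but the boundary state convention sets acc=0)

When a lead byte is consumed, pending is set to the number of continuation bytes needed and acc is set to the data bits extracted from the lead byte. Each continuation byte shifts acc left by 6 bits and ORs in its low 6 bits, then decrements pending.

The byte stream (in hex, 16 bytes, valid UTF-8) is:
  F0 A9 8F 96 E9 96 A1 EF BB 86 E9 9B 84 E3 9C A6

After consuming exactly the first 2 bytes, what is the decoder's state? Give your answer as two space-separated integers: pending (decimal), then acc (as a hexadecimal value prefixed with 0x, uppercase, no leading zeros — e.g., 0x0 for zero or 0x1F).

Byte[0]=F0: 4-byte lead. pending=3, acc=0x0
Byte[1]=A9: continuation. acc=(acc<<6)|0x29=0x29, pending=2

Answer: 2 0x29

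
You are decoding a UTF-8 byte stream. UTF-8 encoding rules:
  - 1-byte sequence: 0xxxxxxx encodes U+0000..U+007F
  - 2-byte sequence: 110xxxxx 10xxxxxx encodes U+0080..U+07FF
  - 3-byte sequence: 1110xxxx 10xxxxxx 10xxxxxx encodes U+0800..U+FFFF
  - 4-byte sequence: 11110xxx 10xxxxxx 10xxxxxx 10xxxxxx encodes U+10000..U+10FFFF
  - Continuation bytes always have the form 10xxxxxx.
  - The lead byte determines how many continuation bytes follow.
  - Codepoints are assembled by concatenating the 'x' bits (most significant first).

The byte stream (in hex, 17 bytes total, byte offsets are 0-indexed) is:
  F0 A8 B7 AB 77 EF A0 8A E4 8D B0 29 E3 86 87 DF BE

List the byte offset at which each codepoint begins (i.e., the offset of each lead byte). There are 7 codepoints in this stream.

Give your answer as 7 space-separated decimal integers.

Byte[0]=F0: 4-byte lead, need 3 cont bytes. acc=0x0
Byte[1]=A8: continuation. acc=(acc<<6)|0x28=0x28
Byte[2]=B7: continuation. acc=(acc<<6)|0x37=0xA37
Byte[3]=AB: continuation. acc=(acc<<6)|0x2B=0x28DEB
Completed: cp=U+28DEB (starts at byte 0)
Byte[4]=77: 1-byte ASCII. cp=U+0077
Byte[5]=EF: 3-byte lead, need 2 cont bytes. acc=0xF
Byte[6]=A0: continuation. acc=(acc<<6)|0x20=0x3E0
Byte[7]=8A: continuation. acc=(acc<<6)|0x0A=0xF80A
Completed: cp=U+F80A (starts at byte 5)
Byte[8]=E4: 3-byte lead, need 2 cont bytes. acc=0x4
Byte[9]=8D: continuation. acc=(acc<<6)|0x0D=0x10D
Byte[10]=B0: continuation. acc=(acc<<6)|0x30=0x4370
Completed: cp=U+4370 (starts at byte 8)
Byte[11]=29: 1-byte ASCII. cp=U+0029
Byte[12]=E3: 3-byte lead, need 2 cont bytes. acc=0x3
Byte[13]=86: continuation. acc=(acc<<6)|0x06=0xC6
Byte[14]=87: continuation. acc=(acc<<6)|0x07=0x3187
Completed: cp=U+3187 (starts at byte 12)
Byte[15]=DF: 2-byte lead, need 1 cont bytes. acc=0x1F
Byte[16]=BE: continuation. acc=(acc<<6)|0x3E=0x7FE
Completed: cp=U+07FE (starts at byte 15)

Answer: 0 4 5 8 11 12 15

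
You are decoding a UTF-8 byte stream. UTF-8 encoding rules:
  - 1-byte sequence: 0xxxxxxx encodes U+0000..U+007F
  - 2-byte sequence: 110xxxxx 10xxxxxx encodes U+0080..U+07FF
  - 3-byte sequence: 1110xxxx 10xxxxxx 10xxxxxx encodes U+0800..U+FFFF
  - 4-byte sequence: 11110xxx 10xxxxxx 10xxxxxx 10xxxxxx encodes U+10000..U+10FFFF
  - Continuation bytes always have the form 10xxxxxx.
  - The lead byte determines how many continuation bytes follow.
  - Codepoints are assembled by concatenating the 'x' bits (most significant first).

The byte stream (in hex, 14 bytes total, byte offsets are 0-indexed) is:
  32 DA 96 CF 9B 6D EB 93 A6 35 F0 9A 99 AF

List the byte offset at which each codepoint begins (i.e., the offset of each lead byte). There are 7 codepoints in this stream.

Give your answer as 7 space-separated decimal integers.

Answer: 0 1 3 5 6 9 10

Derivation:
Byte[0]=32: 1-byte ASCII. cp=U+0032
Byte[1]=DA: 2-byte lead, need 1 cont bytes. acc=0x1A
Byte[2]=96: continuation. acc=(acc<<6)|0x16=0x696
Completed: cp=U+0696 (starts at byte 1)
Byte[3]=CF: 2-byte lead, need 1 cont bytes. acc=0xF
Byte[4]=9B: continuation. acc=(acc<<6)|0x1B=0x3DB
Completed: cp=U+03DB (starts at byte 3)
Byte[5]=6D: 1-byte ASCII. cp=U+006D
Byte[6]=EB: 3-byte lead, need 2 cont bytes. acc=0xB
Byte[7]=93: continuation. acc=(acc<<6)|0x13=0x2D3
Byte[8]=A6: continuation. acc=(acc<<6)|0x26=0xB4E6
Completed: cp=U+B4E6 (starts at byte 6)
Byte[9]=35: 1-byte ASCII. cp=U+0035
Byte[10]=F0: 4-byte lead, need 3 cont bytes. acc=0x0
Byte[11]=9A: continuation. acc=(acc<<6)|0x1A=0x1A
Byte[12]=99: continuation. acc=(acc<<6)|0x19=0x699
Byte[13]=AF: continuation. acc=(acc<<6)|0x2F=0x1A66F
Completed: cp=U+1A66F (starts at byte 10)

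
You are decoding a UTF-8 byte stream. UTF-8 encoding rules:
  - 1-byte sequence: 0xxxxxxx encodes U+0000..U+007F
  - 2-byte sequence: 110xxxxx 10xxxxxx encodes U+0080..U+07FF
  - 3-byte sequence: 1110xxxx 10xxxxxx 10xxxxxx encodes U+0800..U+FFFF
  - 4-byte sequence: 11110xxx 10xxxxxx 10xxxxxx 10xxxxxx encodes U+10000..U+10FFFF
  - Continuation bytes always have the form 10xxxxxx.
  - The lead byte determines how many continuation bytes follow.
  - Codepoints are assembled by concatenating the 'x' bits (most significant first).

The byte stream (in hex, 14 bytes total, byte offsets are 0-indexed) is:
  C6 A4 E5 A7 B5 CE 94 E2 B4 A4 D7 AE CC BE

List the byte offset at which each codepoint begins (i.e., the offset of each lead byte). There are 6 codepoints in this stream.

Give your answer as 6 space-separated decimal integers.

Answer: 0 2 5 7 10 12

Derivation:
Byte[0]=C6: 2-byte lead, need 1 cont bytes. acc=0x6
Byte[1]=A4: continuation. acc=(acc<<6)|0x24=0x1A4
Completed: cp=U+01A4 (starts at byte 0)
Byte[2]=E5: 3-byte lead, need 2 cont bytes. acc=0x5
Byte[3]=A7: continuation. acc=(acc<<6)|0x27=0x167
Byte[4]=B5: continuation. acc=(acc<<6)|0x35=0x59F5
Completed: cp=U+59F5 (starts at byte 2)
Byte[5]=CE: 2-byte lead, need 1 cont bytes. acc=0xE
Byte[6]=94: continuation. acc=(acc<<6)|0x14=0x394
Completed: cp=U+0394 (starts at byte 5)
Byte[7]=E2: 3-byte lead, need 2 cont bytes. acc=0x2
Byte[8]=B4: continuation. acc=(acc<<6)|0x34=0xB4
Byte[9]=A4: continuation. acc=(acc<<6)|0x24=0x2D24
Completed: cp=U+2D24 (starts at byte 7)
Byte[10]=D7: 2-byte lead, need 1 cont bytes. acc=0x17
Byte[11]=AE: continuation. acc=(acc<<6)|0x2E=0x5EE
Completed: cp=U+05EE (starts at byte 10)
Byte[12]=CC: 2-byte lead, need 1 cont bytes. acc=0xC
Byte[13]=BE: continuation. acc=(acc<<6)|0x3E=0x33E
Completed: cp=U+033E (starts at byte 12)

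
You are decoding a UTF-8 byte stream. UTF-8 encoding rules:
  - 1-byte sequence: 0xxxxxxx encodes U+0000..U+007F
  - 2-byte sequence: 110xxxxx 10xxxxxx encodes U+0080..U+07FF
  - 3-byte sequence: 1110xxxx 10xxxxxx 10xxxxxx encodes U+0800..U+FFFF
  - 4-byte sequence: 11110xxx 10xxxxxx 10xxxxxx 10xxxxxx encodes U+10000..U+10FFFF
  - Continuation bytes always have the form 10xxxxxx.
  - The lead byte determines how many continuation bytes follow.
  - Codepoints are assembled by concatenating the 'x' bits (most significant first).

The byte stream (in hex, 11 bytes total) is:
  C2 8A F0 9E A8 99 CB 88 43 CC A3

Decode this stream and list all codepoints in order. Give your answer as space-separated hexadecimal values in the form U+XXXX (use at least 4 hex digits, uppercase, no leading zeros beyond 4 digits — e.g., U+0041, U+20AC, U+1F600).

Byte[0]=C2: 2-byte lead, need 1 cont bytes. acc=0x2
Byte[1]=8A: continuation. acc=(acc<<6)|0x0A=0x8A
Completed: cp=U+008A (starts at byte 0)
Byte[2]=F0: 4-byte lead, need 3 cont bytes. acc=0x0
Byte[3]=9E: continuation. acc=(acc<<6)|0x1E=0x1E
Byte[4]=A8: continuation. acc=(acc<<6)|0x28=0x7A8
Byte[5]=99: continuation. acc=(acc<<6)|0x19=0x1EA19
Completed: cp=U+1EA19 (starts at byte 2)
Byte[6]=CB: 2-byte lead, need 1 cont bytes. acc=0xB
Byte[7]=88: continuation. acc=(acc<<6)|0x08=0x2C8
Completed: cp=U+02C8 (starts at byte 6)
Byte[8]=43: 1-byte ASCII. cp=U+0043
Byte[9]=CC: 2-byte lead, need 1 cont bytes. acc=0xC
Byte[10]=A3: continuation. acc=(acc<<6)|0x23=0x323
Completed: cp=U+0323 (starts at byte 9)

Answer: U+008A U+1EA19 U+02C8 U+0043 U+0323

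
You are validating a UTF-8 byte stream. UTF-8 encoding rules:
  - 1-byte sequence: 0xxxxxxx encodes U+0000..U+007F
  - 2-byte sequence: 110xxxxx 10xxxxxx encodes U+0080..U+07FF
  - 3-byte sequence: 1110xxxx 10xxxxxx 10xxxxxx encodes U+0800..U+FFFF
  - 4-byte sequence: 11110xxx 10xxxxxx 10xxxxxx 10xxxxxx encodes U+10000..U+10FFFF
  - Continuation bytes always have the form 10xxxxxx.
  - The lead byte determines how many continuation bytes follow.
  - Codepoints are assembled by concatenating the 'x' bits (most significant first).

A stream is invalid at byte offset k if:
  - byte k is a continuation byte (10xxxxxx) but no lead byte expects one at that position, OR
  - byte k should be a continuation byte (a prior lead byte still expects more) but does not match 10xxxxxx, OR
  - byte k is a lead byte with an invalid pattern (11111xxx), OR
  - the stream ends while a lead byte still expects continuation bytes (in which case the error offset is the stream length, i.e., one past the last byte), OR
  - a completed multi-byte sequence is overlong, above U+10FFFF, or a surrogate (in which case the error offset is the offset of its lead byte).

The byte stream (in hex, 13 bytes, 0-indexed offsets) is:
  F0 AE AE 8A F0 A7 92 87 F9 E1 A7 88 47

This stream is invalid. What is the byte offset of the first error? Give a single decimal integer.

Answer: 8

Derivation:
Byte[0]=F0: 4-byte lead, need 3 cont bytes. acc=0x0
Byte[1]=AE: continuation. acc=(acc<<6)|0x2E=0x2E
Byte[2]=AE: continuation. acc=(acc<<6)|0x2E=0xBAE
Byte[3]=8A: continuation. acc=(acc<<6)|0x0A=0x2EB8A
Completed: cp=U+2EB8A (starts at byte 0)
Byte[4]=F0: 4-byte lead, need 3 cont bytes. acc=0x0
Byte[5]=A7: continuation. acc=(acc<<6)|0x27=0x27
Byte[6]=92: continuation. acc=(acc<<6)|0x12=0x9D2
Byte[7]=87: continuation. acc=(acc<<6)|0x07=0x27487
Completed: cp=U+27487 (starts at byte 4)
Byte[8]=F9: INVALID lead byte (not 0xxx/110x/1110/11110)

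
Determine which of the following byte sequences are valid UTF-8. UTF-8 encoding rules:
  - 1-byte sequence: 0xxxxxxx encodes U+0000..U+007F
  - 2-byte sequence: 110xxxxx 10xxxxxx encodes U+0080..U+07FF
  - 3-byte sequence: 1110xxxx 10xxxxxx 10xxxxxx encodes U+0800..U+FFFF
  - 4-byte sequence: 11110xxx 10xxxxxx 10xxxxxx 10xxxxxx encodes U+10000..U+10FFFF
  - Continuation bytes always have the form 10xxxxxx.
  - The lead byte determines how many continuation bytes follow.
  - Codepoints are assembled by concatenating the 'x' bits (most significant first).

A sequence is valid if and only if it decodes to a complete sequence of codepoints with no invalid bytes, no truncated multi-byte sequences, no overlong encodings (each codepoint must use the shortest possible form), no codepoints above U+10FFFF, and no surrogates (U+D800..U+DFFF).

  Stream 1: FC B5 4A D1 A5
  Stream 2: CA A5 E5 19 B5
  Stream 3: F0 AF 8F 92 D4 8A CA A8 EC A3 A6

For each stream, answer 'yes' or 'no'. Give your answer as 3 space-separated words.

Stream 1: error at byte offset 0. INVALID
Stream 2: error at byte offset 3. INVALID
Stream 3: decodes cleanly. VALID

Answer: no no yes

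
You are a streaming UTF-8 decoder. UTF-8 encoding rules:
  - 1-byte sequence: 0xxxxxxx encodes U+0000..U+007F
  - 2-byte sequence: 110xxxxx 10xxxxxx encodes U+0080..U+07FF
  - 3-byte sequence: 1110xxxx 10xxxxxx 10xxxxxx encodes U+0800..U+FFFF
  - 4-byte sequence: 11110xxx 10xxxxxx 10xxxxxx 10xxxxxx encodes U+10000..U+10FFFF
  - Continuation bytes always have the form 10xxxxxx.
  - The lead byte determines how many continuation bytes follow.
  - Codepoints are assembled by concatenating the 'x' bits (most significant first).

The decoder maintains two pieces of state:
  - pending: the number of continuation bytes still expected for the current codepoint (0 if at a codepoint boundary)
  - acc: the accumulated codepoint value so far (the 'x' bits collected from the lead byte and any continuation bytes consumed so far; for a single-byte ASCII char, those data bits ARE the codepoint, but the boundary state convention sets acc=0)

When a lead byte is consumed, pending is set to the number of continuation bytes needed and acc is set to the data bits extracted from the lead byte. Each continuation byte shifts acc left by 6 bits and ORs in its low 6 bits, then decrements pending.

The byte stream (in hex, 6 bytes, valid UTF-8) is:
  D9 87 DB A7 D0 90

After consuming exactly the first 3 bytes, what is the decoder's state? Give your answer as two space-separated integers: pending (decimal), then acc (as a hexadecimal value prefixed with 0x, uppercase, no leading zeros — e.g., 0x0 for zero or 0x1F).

Answer: 1 0x1B

Derivation:
Byte[0]=D9: 2-byte lead. pending=1, acc=0x19
Byte[1]=87: continuation. acc=(acc<<6)|0x07=0x647, pending=0
Byte[2]=DB: 2-byte lead. pending=1, acc=0x1B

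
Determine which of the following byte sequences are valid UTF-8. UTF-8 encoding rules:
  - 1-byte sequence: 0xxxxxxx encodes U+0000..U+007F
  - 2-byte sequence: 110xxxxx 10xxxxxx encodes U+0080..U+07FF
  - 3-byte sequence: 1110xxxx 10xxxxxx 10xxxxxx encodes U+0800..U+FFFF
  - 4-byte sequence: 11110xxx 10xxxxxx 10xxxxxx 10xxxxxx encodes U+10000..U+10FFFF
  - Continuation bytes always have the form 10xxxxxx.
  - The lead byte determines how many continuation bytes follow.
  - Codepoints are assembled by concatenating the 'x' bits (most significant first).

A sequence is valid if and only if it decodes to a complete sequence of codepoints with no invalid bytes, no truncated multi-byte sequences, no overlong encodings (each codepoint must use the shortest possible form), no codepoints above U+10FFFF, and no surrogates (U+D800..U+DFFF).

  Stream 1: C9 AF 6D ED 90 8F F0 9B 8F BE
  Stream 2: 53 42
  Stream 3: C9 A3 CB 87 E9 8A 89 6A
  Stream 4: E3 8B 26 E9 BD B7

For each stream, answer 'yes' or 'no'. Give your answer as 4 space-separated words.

Answer: yes yes yes no

Derivation:
Stream 1: decodes cleanly. VALID
Stream 2: decodes cleanly. VALID
Stream 3: decodes cleanly. VALID
Stream 4: error at byte offset 2. INVALID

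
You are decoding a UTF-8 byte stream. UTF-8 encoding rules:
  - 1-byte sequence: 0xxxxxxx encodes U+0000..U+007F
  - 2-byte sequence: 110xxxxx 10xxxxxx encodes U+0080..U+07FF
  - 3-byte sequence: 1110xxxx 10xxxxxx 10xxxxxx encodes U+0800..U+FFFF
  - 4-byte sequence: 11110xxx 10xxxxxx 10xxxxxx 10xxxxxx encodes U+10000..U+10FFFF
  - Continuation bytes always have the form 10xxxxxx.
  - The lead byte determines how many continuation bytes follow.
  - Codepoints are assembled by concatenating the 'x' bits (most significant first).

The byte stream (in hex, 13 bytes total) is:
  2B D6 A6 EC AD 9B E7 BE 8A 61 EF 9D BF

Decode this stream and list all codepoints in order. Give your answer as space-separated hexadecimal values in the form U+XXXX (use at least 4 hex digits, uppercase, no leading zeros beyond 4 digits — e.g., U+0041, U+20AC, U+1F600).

Answer: U+002B U+05A6 U+CB5B U+7F8A U+0061 U+F77F

Derivation:
Byte[0]=2B: 1-byte ASCII. cp=U+002B
Byte[1]=D6: 2-byte lead, need 1 cont bytes. acc=0x16
Byte[2]=A6: continuation. acc=(acc<<6)|0x26=0x5A6
Completed: cp=U+05A6 (starts at byte 1)
Byte[3]=EC: 3-byte lead, need 2 cont bytes. acc=0xC
Byte[4]=AD: continuation. acc=(acc<<6)|0x2D=0x32D
Byte[5]=9B: continuation. acc=(acc<<6)|0x1B=0xCB5B
Completed: cp=U+CB5B (starts at byte 3)
Byte[6]=E7: 3-byte lead, need 2 cont bytes. acc=0x7
Byte[7]=BE: continuation. acc=(acc<<6)|0x3E=0x1FE
Byte[8]=8A: continuation. acc=(acc<<6)|0x0A=0x7F8A
Completed: cp=U+7F8A (starts at byte 6)
Byte[9]=61: 1-byte ASCII. cp=U+0061
Byte[10]=EF: 3-byte lead, need 2 cont bytes. acc=0xF
Byte[11]=9D: continuation. acc=(acc<<6)|0x1D=0x3DD
Byte[12]=BF: continuation. acc=(acc<<6)|0x3F=0xF77F
Completed: cp=U+F77F (starts at byte 10)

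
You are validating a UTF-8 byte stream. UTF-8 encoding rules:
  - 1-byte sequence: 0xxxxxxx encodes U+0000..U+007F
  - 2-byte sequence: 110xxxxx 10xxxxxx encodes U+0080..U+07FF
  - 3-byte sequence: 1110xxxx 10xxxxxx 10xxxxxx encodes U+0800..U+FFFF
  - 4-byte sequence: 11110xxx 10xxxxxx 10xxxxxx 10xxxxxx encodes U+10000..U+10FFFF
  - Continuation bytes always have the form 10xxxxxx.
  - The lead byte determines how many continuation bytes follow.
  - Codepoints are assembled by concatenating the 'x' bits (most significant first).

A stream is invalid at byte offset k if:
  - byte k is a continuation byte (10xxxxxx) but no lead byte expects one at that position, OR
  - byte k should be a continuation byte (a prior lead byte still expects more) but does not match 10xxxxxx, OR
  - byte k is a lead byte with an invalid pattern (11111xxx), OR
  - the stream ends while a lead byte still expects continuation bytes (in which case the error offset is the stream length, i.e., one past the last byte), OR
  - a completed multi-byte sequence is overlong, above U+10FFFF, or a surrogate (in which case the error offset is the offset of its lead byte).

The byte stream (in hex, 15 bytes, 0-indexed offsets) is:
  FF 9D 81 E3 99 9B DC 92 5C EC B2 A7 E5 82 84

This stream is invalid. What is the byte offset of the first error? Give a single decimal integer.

Byte[0]=FF: INVALID lead byte (not 0xxx/110x/1110/11110)

Answer: 0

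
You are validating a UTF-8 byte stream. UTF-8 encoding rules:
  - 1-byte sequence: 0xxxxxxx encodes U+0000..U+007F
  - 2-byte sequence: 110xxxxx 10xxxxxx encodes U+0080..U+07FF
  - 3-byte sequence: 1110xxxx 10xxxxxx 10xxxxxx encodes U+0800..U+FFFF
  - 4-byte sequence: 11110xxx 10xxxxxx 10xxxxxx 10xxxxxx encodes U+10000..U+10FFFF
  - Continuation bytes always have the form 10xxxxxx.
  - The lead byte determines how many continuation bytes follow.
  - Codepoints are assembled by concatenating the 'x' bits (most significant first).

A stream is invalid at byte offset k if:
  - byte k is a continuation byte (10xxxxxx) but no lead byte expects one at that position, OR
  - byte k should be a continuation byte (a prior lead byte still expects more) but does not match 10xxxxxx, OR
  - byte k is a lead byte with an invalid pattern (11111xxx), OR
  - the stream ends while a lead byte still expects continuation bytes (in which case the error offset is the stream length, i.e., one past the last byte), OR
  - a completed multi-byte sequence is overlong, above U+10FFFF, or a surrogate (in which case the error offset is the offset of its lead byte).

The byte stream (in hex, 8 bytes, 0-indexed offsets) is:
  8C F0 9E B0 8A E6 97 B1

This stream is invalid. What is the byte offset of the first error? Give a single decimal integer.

Answer: 0

Derivation:
Byte[0]=8C: INVALID lead byte (not 0xxx/110x/1110/11110)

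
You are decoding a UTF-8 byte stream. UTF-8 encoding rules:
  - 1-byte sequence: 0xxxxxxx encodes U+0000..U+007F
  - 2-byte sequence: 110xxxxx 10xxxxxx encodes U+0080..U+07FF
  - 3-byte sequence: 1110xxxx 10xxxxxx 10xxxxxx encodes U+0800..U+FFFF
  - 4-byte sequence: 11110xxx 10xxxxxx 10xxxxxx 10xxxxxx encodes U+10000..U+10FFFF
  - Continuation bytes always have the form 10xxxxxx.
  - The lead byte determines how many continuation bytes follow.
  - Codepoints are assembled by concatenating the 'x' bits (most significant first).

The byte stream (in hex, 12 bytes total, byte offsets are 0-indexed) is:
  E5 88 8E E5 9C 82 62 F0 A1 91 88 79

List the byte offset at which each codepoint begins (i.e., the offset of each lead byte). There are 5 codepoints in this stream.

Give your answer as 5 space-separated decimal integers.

Answer: 0 3 6 7 11

Derivation:
Byte[0]=E5: 3-byte lead, need 2 cont bytes. acc=0x5
Byte[1]=88: continuation. acc=(acc<<6)|0x08=0x148
Byte[2]=8E: continuation. acc=(acc<<6)|0x0E=0x520E
Completed: cp=U+520E (starts at byte 0)
Byte[3]=E5: 3-byte lead, need 2 cont bytes. acc=0x5
Byte[4]=9C: continuation. acc=(acc<<6)|0x1C=0x15C
Byte[5]=82: continuation. acc=(acc<<6)|0x02=0x5702
Completed: cp=U+5702 (starts at byte 3)
Byte[6]=62: 1-byte ASCII. cp=U+0062
Byte[7]=F0: 4-byte lead, need 3 cont bytes. acc=0x0
Byte[8]=A1: continuation. acc=(acc<<6)|0x21=0x21
Byte[9]=91: continuation. acc=(acc<<6)|0x11=0x851
Byte[10]=88: continuation. acc=(acc<<6)|0x08=0x21448
Completed: cp=U+21448 (starts at byte 7)
Byte[11]=79: 1-byte ASCII. cp=U+0079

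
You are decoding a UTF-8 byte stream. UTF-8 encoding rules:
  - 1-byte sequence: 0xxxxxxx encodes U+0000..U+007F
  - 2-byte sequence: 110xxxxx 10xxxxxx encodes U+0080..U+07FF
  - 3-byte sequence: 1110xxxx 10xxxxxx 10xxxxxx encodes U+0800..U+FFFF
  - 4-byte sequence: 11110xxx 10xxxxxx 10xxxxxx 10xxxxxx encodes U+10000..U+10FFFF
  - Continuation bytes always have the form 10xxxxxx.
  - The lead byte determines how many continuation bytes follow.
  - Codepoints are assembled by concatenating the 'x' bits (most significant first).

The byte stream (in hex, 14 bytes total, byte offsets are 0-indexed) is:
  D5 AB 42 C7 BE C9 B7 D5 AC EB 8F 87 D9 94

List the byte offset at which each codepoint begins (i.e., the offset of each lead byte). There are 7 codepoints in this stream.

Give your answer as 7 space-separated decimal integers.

Byte[0]=D5: 2-byte lead, need 1 cont bytes. acc=0x15
Byte[1]=AB: continuation. acc=(acc<<6)|0x2B=0x56B
Completed: cp=U+056B (starts at byte 0)
Byte[2]=42: 1-byte ASCII. cp=U+0042
Byte[3]=C7: 2-byte lead, need 1 cont bytes. acc=0x7
Byte[4]=BE: continuation. acc=(acc<<6)|0x3E=0x1FE
Completed: cp=U+01FE (starts at byte 3)
Byte[5]=C9: 2-byte lead, need 1 cont bytes. acc=0x9
Byte[6]=B7: continuation. acc=(acc<<6)|0x37=0x277
Completed: cp=U+0277 (starts at byte 5)
Byte[7]=D5: 2-byte lead, need 1 cont bytes. acc=0x15
Byte[8]=AC: continuation. acc=(acc<<6)|0x2C=0x56C
Completed: cp=U+056C (starts at byte 7)
Byte[9]=EB: 3-byte lead, need 2 cont bytes. acc=0xB
Byte[10]=8F: continuation. acc=(acc<<6)|0x0F=0x2CF
Byte[11]=87: continuation. acc=(acc<<6)|0x07=0xB3C7
Completed: cp=U+B3C7 (starts at byte 9)
Byte[12]=D9: 2-byte lead, need 1 cont bytes. acc=0x19
Byte[13]=94: continuation. acc=(acc<<6)|0x14=0x654
Completed: cp=U+0654 (starts at byte 12)

Answer: 0 2 3 5 7 9 12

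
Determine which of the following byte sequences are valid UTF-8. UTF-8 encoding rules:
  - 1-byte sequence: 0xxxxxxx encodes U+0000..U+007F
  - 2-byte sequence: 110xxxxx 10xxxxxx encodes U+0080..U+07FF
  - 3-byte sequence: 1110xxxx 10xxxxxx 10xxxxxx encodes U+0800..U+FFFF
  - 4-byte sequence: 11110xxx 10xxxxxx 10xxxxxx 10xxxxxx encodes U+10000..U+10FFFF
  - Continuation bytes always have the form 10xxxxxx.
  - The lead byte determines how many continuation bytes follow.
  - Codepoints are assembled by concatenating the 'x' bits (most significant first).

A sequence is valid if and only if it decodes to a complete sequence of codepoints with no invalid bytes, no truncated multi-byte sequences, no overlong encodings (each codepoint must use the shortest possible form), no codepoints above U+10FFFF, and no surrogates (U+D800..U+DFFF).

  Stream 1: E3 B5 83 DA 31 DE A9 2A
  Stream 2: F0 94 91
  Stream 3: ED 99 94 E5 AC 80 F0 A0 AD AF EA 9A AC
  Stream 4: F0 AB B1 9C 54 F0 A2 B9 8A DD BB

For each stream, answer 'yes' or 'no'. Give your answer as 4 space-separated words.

Stream 1: error at byte offset 4. INVALID
Stream 2: error at byte offset 3. INVALID
Stream 3: decodes cleanly. VALID
Stream 4: decodes cleanly. VALID

Answer: no no yes yes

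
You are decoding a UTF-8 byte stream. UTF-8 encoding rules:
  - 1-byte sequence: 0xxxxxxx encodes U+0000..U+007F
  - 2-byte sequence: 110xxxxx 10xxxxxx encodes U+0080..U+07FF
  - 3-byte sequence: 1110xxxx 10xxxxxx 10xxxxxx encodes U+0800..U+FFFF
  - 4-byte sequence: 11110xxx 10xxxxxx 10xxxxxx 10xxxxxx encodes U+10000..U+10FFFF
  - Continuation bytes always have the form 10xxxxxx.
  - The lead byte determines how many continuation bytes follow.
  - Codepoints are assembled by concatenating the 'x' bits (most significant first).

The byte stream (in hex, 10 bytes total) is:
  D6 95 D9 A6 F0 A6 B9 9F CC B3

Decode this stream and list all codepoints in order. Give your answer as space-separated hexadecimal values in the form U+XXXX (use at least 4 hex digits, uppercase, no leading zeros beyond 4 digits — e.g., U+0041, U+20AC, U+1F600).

Byte[0]=D6: 2-byte lead, need 1 cont bytes. acc=0x16
Byte[1]=95: continuation. acc=(acc<<6)|0x15=0x595
Completed: cp=U+0595 (starts at byte 0)
Byte[2]=D9: 2-byte lead, need 1 cont bytes. acc=0x19
Byte[3]=A6: continuation. acc=(acc<<6)|0x26=0x666
Completed: cp=U+0666 (starts at byte 2)
Byte[4]=F0: 4-byte lead, need 3 cont bytes. acc=0x0
Byte[5]=A6: continuation. acc=(acc<<6)|0x26=0x26
Byte[6]=B9: continuation. acc=(acc<<6)|0x39=0x9B9
Byte[7]=9F: continuation. acc=(acc<<6)|0x1F=0x26E5F
Completed: cp=U+26E5F (starts at byte 4)
Byte[8]=CC: 2-byte lead, need 1 cont bytes. acc=0xC
Byte[9]=B3: continuation. acc=(acc<<6)|0x33=0x333
Completed: cp=U+0333 (starts at byte 8)

Answer: U+0595 U+0666 U+26E5F U+0333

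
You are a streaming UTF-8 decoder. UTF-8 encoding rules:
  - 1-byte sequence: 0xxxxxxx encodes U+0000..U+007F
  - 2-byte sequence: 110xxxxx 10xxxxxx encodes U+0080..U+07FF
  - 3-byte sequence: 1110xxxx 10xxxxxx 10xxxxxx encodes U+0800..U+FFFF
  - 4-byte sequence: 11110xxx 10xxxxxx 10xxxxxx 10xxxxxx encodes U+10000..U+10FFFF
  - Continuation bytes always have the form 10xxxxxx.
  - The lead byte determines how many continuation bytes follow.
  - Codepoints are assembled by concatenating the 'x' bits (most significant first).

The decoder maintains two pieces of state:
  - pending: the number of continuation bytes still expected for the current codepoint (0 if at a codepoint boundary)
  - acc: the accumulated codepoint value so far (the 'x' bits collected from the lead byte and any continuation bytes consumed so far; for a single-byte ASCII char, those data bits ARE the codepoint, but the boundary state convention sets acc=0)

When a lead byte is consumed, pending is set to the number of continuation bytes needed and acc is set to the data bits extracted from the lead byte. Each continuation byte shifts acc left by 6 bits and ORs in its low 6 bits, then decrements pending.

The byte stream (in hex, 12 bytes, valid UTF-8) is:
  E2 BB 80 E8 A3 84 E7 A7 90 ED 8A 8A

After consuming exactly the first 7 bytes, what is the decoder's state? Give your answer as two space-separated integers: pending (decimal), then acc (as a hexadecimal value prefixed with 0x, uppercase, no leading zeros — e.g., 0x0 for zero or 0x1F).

Answer: 2 0x7

Derivation:
Byte[0]=E2: 3-byte lead. pending=2, acc=0x2
Byte[1]=BB: continuation. acc=(acc<<6)|0x3B=0xBB, pending=1
Byte[2]=80: continuation. acc=(acc<<6)|0x00=0x2EC0, pending=0
Byte[3]=E8: 3-byte lead. pending=2, acc=0x8
Byte[4]=A3: continuation. acc=(acc<<6)|0x23=0x223, pending=1
Byte[5]=84: continuation. acc=(acc<<6)|0x04=0x88C4, pending=0
Byte[6]=E7: 3-byte lead. pending=2, acc=0x7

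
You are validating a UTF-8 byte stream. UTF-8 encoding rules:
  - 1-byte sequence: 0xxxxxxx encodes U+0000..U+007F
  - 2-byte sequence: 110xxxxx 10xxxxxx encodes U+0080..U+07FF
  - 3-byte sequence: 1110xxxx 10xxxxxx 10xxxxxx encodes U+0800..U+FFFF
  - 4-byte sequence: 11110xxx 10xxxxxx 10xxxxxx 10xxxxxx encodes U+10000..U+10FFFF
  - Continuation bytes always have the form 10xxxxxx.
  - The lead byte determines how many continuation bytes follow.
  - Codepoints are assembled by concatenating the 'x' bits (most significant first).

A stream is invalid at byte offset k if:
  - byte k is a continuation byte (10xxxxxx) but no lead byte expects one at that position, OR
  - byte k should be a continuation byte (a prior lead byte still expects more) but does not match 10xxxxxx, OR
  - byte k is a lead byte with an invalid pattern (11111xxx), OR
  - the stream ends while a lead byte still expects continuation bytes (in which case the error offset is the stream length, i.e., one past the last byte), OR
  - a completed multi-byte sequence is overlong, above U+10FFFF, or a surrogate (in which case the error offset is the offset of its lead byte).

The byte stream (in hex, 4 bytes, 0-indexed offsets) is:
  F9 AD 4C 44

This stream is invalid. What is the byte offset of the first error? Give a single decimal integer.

Byte[0]=F9: INVALID lead byte (not 0xxx/110x/1110/11110)

Answer: 0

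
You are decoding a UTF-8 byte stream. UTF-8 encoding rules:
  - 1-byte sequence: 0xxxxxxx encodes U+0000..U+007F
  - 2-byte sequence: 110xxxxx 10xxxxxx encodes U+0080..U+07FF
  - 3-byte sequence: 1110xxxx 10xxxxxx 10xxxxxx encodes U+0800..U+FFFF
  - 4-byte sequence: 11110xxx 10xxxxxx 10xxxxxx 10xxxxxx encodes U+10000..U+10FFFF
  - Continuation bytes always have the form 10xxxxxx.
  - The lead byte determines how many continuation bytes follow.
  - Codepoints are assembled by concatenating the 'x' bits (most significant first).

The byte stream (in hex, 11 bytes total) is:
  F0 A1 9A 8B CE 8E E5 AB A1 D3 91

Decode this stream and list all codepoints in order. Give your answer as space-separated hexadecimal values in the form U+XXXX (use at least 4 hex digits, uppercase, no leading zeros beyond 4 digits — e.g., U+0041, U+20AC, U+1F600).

Answer: U+2168B U+038E U+5AE1 U+04D1

Derivation:
Byte[0]=F0: 4-byte lead, need 3 cont bytes. acc=0x0
Byte[1]=A1: continuation. acc=(acc<<6)|0x21=0x21
Byte[2]=9A: continuation. acc=(acc<<6)|0x1A=0x85A
Byte[3]=8B: continuation. acc=(acc<<6)|0x0B=0x2168B
Completed: cp=U+2168B (starts at byte 0)
Byte[4]=CE: 2-byte lead, need 1 cont bytes. acc=0xE
Byte[5]=8E: continuation. acc=(acc<<6)|0x0E=0x38E
Completed: cp=U+038E (starts at byte 4)
Byte[6]=E5: 3-byte lead, need 2 cont bytes. acc=0x5
Byte[7]=AB: continuation. acc=(acc<<6)|0x2B=0x16B
Byte[8]=A1: continuation. acc=(acc<<6)|0x21=0x5AE1
Completed: cp=U+5AE1 (starts at byte 6)
Byte[9]=D3: 2-byte lead, need 1 cont bytes. acc=0x13
Byte[10]=91: continuation. acc=(acc<<6)|0x11=0x4D1
Completed: cp=U+04D1 (starts at byte 9)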